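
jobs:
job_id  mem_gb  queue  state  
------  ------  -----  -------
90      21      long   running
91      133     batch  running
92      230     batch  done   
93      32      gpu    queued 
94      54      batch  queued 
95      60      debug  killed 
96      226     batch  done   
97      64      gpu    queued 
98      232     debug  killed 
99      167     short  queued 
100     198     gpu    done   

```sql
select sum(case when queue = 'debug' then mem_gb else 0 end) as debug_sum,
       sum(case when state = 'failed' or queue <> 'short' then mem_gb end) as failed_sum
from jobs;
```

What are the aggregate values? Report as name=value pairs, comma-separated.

[debug_sum: queue = 'debug']
job_id=90: ✗
job_id=91: ✗
job_id=92: ✗
job_id=93: ✗
job_id=94: ✗
job_id=95: ✓ → 60
job_id=96: ✗
job_id=97: ✗
job_id=98: ✓ → 232
job_id=99: ✗
job_id=100: ✗
debug_sum = 60 + 232 = 292
—
[failed_sum: state = 'failed' or queue <> 'short']
job_id=90: ✓ → 21
job_id=91: ✓ → 133
job_id=92: ✓ → 230
job_id=93: ✓ → 32
job_id=94: ✓ → 54
job_id=95: ✓ → 60
job_id=96: ✓ → 226
job_id=97: ✓ → 64
job_id=98: ✓ → 232
job_id=99: ✗
job_id=100: ✓ → 198
failed_sum = 21 + 133 + 230 + 32 + 54 + 60 + 226 + 64 + 232 + 198 = 1250

debug_sum=292, failed_sum=1250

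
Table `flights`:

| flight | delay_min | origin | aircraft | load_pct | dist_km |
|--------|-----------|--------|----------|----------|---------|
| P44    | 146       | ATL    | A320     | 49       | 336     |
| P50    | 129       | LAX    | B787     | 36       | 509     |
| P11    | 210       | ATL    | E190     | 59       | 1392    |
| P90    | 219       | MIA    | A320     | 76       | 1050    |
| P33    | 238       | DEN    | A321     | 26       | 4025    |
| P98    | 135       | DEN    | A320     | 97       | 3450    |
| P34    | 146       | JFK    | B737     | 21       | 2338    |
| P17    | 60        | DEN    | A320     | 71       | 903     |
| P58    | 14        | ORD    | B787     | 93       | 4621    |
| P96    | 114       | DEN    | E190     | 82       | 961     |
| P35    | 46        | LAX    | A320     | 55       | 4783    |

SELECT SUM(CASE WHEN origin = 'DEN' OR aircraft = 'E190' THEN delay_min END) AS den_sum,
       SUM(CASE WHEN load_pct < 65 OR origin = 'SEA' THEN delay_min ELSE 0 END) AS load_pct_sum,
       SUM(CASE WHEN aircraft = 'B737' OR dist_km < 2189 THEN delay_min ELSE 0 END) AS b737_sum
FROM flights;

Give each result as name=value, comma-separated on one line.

[den_sum: origin = 'DEN' OR aircraft = 'E190']
flight=P44: ✗
flight=P50: ✗
flight=P11: ✓ → 210
flight=P90: ✗
flight=P33: ✓ → 238
flight=P98: ✓ → 135
flight=P34: ✗
flight=P17: ✓ → 60
flight=P58: ✗
flight=P96: ✓ → 114
flight=P35: ✗
den_sum = 210 + 238 + 135 + 60 + 114 = 757
—
[load_pct_sum: load_pct < 65 OR origin = 'SEA']
flight=P44: ✓ → 146
flight=P50: ✓ → 129
flight=P11: ✓ → 210
flight=P90: ✗
flight=P33: ✓ → 238
flight=P98: ✗
flight=P34: ✓ → 146
flight=P17: ✗
flight=P58: ✗
flight=P96: ✗
flight=P35: ✓ → 46
load_pct_sum = 146 + 129 + 210 + 238 + 146 + 46 = 915
—
[b737_sum: aircraft = 'B737' OR dist_km < 2189]
flight=P44: ✓ → 146
flight=P50: ✓ → 129
flight=P11: ✓ → 210
flight=P90: ✓ → 219
flight=P33: ✗
flight=P98: ✗
flight=P34: ✓ → 146
flight=P17: ✓ → 60
flight=P58: ✗
flight=P96: ✓ → 114
flight=P35: ✗
b737_sum = 146 + 129 + 210 + 219 + 146 + 60 + 114 = 1024

den_sum=757, load_pct_sum=915, b737_sum=1024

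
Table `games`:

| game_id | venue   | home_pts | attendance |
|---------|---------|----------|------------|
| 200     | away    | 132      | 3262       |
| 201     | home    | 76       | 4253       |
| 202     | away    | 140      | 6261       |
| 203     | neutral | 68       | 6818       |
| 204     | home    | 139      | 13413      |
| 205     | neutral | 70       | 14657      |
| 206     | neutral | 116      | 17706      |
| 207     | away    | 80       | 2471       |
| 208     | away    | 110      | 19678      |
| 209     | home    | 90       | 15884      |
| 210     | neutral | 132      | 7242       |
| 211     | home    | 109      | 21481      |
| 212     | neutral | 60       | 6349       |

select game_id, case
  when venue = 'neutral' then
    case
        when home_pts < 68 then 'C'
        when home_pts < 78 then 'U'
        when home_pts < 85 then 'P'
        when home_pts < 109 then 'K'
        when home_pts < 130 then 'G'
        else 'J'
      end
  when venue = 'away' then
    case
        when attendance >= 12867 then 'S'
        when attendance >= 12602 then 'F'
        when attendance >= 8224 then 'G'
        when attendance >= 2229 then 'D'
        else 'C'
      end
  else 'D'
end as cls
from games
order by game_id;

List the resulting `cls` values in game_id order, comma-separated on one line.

D, D, D, U, D, U, G, D, S, D, J, D, C

game_id=200: venue='away' → inner[attendance >= 2229] → D
game_id=201: venue='home' → outer ELSE → D
game_id=202: venue='away' → inner[attendance >= 2229] → D
game_id=203: venue='neutral' → inner[home_pts < 78] → U
game_id=204: venue='home' → outer ELSE → D
game_id=205: venue='neutral' → inner[home_pts < 78] → U
game_id=206: venue='neutral' → inner[home_pts < 130] → G
game_id=207: venue='away' → inner[attendance >= 2229] → D
game_id=208: venue='away' → inner[attendance >= 12867] → S
game_id=209: venue='home' → outer ELSE → D
game_id=210: venue='neutral' → inner[ELSE] → J
game_id=211: venue='home' → outer ELSE → D
game_id=212: venue='neutral' → inner[home_pts < 68] → C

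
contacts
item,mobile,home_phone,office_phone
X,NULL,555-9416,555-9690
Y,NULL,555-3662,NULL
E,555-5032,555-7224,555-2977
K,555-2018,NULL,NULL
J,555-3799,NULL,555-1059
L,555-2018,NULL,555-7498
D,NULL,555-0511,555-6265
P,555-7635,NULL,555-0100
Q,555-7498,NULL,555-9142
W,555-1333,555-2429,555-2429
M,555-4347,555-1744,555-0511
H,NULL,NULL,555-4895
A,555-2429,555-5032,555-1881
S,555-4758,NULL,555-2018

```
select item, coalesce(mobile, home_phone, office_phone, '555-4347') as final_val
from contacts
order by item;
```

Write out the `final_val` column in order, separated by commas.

555-2429, 555-0511, 555-5032, 555-4895, 555-3799, 555-2018, 555-2018, 555-4347, 555-7635, 555-7498, 555-4758, 555-1333, 555-9416, 555-3662

item=A: mobile=555-2429 → 555-2429
item=D: mobile=NULL, home_phone=555-0511 → 555-0511
item=E: mobile=555-5032 → 555-5032
item=H: mobile=NULL, home_phone=NULL, office_phone=555-4895 → 555-4895
item=J: mobile=555-3799 → 555-3799
item=K: mobile=555-2018 → 555-2018
item=L: mobile=555-2018 → 555-2018
item=M: mobile=555-4347 → 555-4347
item=P: mobile=555-7635 → 555-7635
item=Q: mobile=555-7498 → 555-7498
item=S: mobile=555-4758 → 555-4758
item=W: mobile=555-1333 → 555-1333
item=X: mobile=NULL, home_phone=555-9416 → 555-9416
item=Y: mobile=NULL, home_phone=555-3662 → 555-3662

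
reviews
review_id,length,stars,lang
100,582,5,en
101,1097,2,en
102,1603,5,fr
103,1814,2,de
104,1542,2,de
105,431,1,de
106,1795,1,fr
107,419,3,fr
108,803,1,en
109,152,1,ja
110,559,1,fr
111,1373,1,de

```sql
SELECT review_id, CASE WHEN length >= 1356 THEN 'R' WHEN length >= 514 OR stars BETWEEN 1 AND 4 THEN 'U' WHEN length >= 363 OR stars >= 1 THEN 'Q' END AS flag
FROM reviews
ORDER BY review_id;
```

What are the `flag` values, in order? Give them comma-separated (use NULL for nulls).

review_id=100: length >= 514 OR stars BETWEEN 1 AND 4 → U
review_id=101: length >= 514 OR stars BETWEEN 1 AND 4 → U
review_id=102: length >= 1356 → R
review_id=103: length >= 1356 → R
review_id=104: length >= 1356 → R
review_id=105: length >= 514 OR stars BETWEEN 1 AND 4 → U
review_id=106: length >= 1356 → R
review_id=107: length >= 514 OR stars BETWEEN 1 AND 4 → U
review_id=108: length >= 514 OR stars BETWEEN 1 AND 4 → U
review_id=109: length >= 514 OR stars BETWEEN 1 AND 4 → U
review_id=110: length >= 514 OR stars BETWEEN 1 AND 4 → U
review_id=111: length >= 1356 → R

U, U, R, R, R, U, R, U, U, U, U, R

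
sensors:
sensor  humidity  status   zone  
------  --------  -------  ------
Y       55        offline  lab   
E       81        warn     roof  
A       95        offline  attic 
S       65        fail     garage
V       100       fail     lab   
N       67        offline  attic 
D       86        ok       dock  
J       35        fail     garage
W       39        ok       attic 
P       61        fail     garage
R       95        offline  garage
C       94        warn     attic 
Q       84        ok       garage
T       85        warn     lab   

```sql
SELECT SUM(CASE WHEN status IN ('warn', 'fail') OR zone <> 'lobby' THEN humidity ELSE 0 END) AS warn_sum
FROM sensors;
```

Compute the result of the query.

sensor=Y: ✓ → 55
sensor=E: ✓ → 81
sensor=A: ✓ → 95
sensor=S: ✓ → 65
sensor=V: ✓ → 100
sensor=N: ✓ → 67
sensor=D: ✓ → 86
sensor=J: ✓ → 35
sensor=W: ✓ → 39
sensor=P: ✓ → 61
sensor=R: ✓ → 95
sensor=C: ✓ → 94
sensor=Q: ✓ → 84
sensor=T: ✓ → 85
warn_sum = 55 + 81 + 95 + 65 + 100 + 67 + 86 + 35 + 39 + 61 + 95 + 94 + 84 + 85 = 1042

1042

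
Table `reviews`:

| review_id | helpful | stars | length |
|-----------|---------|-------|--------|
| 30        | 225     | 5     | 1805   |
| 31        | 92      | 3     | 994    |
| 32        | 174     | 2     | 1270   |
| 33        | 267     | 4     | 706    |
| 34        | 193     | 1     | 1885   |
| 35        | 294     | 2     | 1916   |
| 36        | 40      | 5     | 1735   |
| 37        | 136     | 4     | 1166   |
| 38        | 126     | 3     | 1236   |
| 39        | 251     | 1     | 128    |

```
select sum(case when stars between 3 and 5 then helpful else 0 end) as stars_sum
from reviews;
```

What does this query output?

886

review_id=30: ✓ → 225
review_id=31: ✓ → 92
review_id=32: ✗
review_id=33: ✓ → 267
review_id=34: ✗
review_id=35: ✗
review_id=36: ✓ → 40
review_id=37: ✓ → 136
review_id=38: ✓ → 126
review_id=39: ✗
stars_sum = 225 + 92 + 267 + 40 + 136 + 126 = 886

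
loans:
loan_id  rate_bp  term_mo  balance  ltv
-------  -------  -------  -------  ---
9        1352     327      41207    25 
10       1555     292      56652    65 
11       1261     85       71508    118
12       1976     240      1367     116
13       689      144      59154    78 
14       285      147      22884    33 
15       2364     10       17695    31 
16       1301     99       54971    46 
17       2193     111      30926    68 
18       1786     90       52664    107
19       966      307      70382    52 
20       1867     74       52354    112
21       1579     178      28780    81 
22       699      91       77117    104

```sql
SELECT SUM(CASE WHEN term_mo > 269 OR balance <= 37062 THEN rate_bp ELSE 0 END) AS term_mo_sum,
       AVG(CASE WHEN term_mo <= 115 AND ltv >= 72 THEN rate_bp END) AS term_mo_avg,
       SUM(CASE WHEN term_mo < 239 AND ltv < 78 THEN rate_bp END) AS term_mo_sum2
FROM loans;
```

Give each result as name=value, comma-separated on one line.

term_mo_sum=12270, term_mo_avg=1403.25, term_mo_sum2=6143

[term_mo_sum: term_mo > 269 OR balance <= 37062]
loan_id=9: ✓ → 1352
loan_id=10: ✓ → 1555
loan_id=11: ✗
loan_id=12: ✓ → 1976
loan_id=13: ✗
loan_id=14: ✓ → 285
loan_id=15: ✓ → 2364
loan_id=16: ✗
loan_id=17: ✓ → 2193
loan_id=18: ✗
loan_id=19: ✓ → 966
loan_id=20: ✗
loan_id=21: ✓ → 1579
loan_id=22: ✗
term_mo_sum = 1352 + 1555 + 1976 + 285 + 2364 + 2193 + 966 + 1579 = 12270
—
[term_mo_avg: term_mo <= 115 AND ltv >= 72]
loan_id=9: ✗
loan_id=10: ✗
loan_id=11: ✓ → 1261
loan_id=12: ✗
loan_id=13: ✗
loan_id=14: ✗
loan_id=15: ✗
loan_id=16: ✗
loan_id=17: ✗
loan_id=18: ✓ → 1786
loan_id=19: ✗
loan_id=20: ✓ → 1867
loan_id=21: ✗
loan_id=22: ✓ → 699
term_mo_avg = (1261 + 1786 + 1867 + 699) / 4 = 1403.25
—
[term_mo_sum2: term_mo < 239 AND ltv < 78]
loan_id=9: ✗
loan_id=10: ✗
loan_id=11: ✗
loan_id=12: ✗
loan_id=13: ✗
loan_id=14: ✓ → 285
loan_id=15: ✓ → 2364
loan_id=16: ✓ → 1301
loan_id=17: ✓ → 2193
loan_id=18: ✗
loan_id=19: ✗
loan_id=20: ✗
loan_id=21: ✗
loan_id=22: ✗
term_mo_sum2 = 285 + 2364 + 1301 + 2193 = 6143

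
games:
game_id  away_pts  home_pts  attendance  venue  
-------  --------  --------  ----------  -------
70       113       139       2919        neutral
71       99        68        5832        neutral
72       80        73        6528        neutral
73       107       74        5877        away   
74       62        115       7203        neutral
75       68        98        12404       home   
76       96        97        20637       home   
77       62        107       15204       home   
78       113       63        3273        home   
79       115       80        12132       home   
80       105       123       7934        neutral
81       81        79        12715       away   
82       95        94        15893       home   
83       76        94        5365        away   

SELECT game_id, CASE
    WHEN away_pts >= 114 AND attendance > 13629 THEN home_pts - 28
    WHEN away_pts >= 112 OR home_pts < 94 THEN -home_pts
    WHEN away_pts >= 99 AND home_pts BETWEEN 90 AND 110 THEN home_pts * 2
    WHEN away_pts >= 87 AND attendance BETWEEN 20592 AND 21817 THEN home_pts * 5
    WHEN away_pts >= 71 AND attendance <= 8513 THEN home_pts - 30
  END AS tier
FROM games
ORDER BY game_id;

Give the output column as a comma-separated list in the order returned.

-139, -68, -73, -74, NULL, NULL, 485, NULL, -63, -80, 93, -79, NULL, 64

game_id=70: away_pts >= 112 OR home_pts < 94 → -139
game_id=71: away_pts >= 112 OR home_pts < 94 → -68
game_id=72: away_pts >= 112 OR home_pts < 94 → -73
game_id=73: away_pts >= 112 OR home_pts < 94 → -74
game_id=74: (no match → NULL) → NULL
game_id=75: (no match → NULL) → NULL
game_id=76: away_pts >= 87 AND attendance BETWEEN 20592 AND 21817 → 485
game_id=77: (no match → NULL) → NULL
game_id=78: away_pts >= 112 OR home_pts < 94 → -63
game_id=79: away_pts >= 112 OR home_pts < 94 → -80
game_id=80: away_pts >= 71 AND attendance <= 8513 → 93
game_id=81: away_pts >= 112 OR home_pts < 94 → -79
game_id=82: (no match → NULL) → NULL
game_id=83: away_pts >= 71 AND attendance <= 8513 → 64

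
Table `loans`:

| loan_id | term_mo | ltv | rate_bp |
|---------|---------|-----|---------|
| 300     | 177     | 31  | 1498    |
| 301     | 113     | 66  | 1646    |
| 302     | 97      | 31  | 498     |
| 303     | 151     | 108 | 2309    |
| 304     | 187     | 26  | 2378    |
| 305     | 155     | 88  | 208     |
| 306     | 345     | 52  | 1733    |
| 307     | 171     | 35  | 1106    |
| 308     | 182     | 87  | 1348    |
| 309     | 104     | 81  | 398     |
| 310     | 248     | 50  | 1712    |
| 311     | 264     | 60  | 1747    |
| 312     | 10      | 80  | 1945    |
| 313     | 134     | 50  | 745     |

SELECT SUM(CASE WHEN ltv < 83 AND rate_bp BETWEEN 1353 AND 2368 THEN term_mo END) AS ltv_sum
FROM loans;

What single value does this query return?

1157

loan_id=300: ✓ → 177
loan_id=301: ✓ → 113
loan_id=302: ✗
loan_id=303: ✗
loan_id=304: ✗
loan_id=305: ✗
loan_id=306: ✓ → 345
loan_id=307: ✗
loan_id=308: ✗
loan_id=309: ✗
loan_id=310: ✓ → 248
loan_id=311: ✓ → 264
loan_id=312: ✓ → 10
loan_id=313: ✗
ltv_sum = 177 + 113 + 345 + 248 + 264 + 10 = 1157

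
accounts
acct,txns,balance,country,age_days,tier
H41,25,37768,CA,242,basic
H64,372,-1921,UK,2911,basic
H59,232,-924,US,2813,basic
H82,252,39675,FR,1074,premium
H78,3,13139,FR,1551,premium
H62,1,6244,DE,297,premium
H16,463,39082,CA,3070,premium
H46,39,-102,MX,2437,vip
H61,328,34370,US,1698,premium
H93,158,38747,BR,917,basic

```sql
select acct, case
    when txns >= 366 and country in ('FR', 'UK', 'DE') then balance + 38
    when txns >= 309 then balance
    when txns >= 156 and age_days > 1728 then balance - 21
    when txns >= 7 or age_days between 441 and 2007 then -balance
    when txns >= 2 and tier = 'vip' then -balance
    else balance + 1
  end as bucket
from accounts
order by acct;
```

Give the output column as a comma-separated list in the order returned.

39082, -37768, 102, -945, 34370, 6245, -1883, -13139, -39675, -38747

acct=H16: txns >= 309 → 39082
acct=H41: txns >= 7 or age_days between 441 and 2007 → -37768
acct=H46: txns >= 7 or age_days between 441 and 2007 → 102
acct=H59: txns >= 156 and age_days > 1728 → -945
acct=H61: txns >= 309 → 34370
acct=H62: ELSE → 6245
acct=H64: txns >= 366 and country in ('FR', 'UK', 'DE') → -1883
acct=H78: txns >= 7 or age_days between 441 and 2007 → -13139
acct=H82: txns >= 7 or age_days between 441 and 2007 → -39675
acct=H93: txns >= 7 or age_days between 441 and 2007 → -38747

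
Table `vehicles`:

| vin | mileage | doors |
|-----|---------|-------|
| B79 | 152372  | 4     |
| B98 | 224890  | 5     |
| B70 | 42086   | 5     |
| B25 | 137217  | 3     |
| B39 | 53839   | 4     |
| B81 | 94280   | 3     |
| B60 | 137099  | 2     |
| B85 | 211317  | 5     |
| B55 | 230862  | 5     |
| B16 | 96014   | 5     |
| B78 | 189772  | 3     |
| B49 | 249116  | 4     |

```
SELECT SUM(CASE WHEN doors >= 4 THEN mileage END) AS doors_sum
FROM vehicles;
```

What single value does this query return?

vin=B79: ✓ → 152372
vin=B98: ✓ → 224890
vin=B70: ✓ → 42086
vin=B25: ✗
vin=B39: ✓ → 53839
vin=B81: ✗
vin=B60: ✗
vin=B85: ✓ → 211317
vin=B55: ✓ → 230862
vin=B16: ✓ → 96014
vin=B78: ✗
vin=B49: ✓ → 249116
doors_sum = 152372 + 224890 + 42086 + 53839 + 211317 + 230862 + 96014 + 249116 = 1260496

1260496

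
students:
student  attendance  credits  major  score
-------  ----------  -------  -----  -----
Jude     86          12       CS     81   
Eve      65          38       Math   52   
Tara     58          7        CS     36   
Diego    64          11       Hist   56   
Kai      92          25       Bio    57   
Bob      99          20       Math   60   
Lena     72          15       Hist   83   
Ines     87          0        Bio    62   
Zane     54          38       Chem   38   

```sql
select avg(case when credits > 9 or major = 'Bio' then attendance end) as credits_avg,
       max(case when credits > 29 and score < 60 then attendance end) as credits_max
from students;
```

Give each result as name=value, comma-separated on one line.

credits_avg=77.375, credits_max=65

[credits_avg: credits > 9 or major = 'Bio']
student=Jude: ✓ → 86
student=Eve: ✓ → 65
student=Tara: ✗
student=Diego: ✓ → 64
student=Kai: ✓ → 92
student=Bob: ✓ → 99
student=Lena: ✓ → 72
student=Ines: ✓ → 87
student=Zane: ✓ → 54
credits_avg = (86 + 65 + 64 + 92 + 99 + 72 + 87 + 54) / 8 = 77.375
—
[credits_max: credits > 29 and score < 60]
student=Jude: ✗
student=Eve: ✓ → 65
student=Tara: ✗
student=Diego: ✗
student=Kai: ✗
student=Bob: ✗
student=Lena: ✗
student=Ines: ✗
student=Zane: ✓ → 54
credits_max = MAX(65, 54) = 65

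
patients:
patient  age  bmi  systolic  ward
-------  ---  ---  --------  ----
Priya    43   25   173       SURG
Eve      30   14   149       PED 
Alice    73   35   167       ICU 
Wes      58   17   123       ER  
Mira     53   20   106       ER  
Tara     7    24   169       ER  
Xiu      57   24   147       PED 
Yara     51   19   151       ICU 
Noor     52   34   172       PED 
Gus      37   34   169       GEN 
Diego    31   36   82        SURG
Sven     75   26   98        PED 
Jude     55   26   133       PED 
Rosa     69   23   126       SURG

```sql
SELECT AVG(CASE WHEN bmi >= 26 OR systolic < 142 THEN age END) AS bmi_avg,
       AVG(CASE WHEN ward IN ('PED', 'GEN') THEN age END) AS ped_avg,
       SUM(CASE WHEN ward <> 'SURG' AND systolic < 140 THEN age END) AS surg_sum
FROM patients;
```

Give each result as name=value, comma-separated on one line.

[bmi_avg: bmi >= 26 OR systolic < 142]
patient=Priya: ✗
patient=Eve: ✗
patient=Alice: ✓ → 73
patient=Wes: ✓ → 58
patient=Mira: ✓ → 53
patient=Tara: ✗
patient=Xiu: ✗
patient=Yara: ✗
patient=Noor: ✓ → 52
patient=Gus: ✓ → 37
patient=Diego: ✓ → 31
patient=Sven: ✓ → 75
patient=Jude: ✓ → 55
patient=Rosa: ✓ → 69
bmi_avg = (73 + 58 + 53 + 52 + 37 + 31 + 75 + 55 + 69) / 9 = 55.8888888889
—
[ped_avg: ward IN ('PED', 'GEN')]
patient=Priya: ✗
patient=Eve: ✓ → 30
patient=Alice: ✗
patient=Wes: ✗
patient=Mira: ✗
patient=Tara: ✗
patient=Xiu: ✓ → 57
patient=Yara: ✗
patient=Noor: ✓ → 52
patient=Gus: ✓ → 37
patient=Diego: ✗
patient=Sven: ✓ → 75
patient=Jude: ✓ → 55
patient=Rosa: ✗
ped_avg = (30 + 57 + 52 + 37 + 75 + 55) / 6 = 51
—
[surg_sum: ward <> 'SURG' AND systolic < 140]
patient=Priya: ✗
patient=Eve: ✗
patient=Alice: ✗
patient=Wes: ✓ → 58
patient=Mira: ✓ → 53
patient=Tara: ✗
patient=Xiu: ✗
patient=Yara: ✗
patient=Noor: ✗
patient=Gus: ✗
patient=Diego: ✗
patient=Sven: ✓ → 75
patient=Jude: ✓ → 55
patient=Rosa: ✗
surg_sum = 58 + 53 + 75 + 55 = 241

bmi_avg=55.8888888889, ped_avg=51, surg_sum=241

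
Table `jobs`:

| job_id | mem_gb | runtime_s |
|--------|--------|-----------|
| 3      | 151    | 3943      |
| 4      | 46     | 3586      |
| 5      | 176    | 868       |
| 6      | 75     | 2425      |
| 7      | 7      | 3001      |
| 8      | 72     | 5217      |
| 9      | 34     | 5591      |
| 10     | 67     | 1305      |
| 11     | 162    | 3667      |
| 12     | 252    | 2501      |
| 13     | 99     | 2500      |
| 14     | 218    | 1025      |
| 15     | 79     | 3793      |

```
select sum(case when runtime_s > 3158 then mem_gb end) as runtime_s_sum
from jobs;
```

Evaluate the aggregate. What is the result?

544

job_id=3: ✓ → 151
job_id=4: ✓ → 46
job_id=5: ✗
job_id=6: ✗
job_id=7: ✗
job_id=8: ✓ → 72
job_id=9: ✓ → 34
job_id=10: ✗
job_id=11: ✓ → 162
job_id=12: ✗
job_id=13: ✗
job_id=14: ✗
job_id=15: ✓ → 79
runtime_s_sum = 151 + 46 + 72 + 34 + 162 + 79 = 544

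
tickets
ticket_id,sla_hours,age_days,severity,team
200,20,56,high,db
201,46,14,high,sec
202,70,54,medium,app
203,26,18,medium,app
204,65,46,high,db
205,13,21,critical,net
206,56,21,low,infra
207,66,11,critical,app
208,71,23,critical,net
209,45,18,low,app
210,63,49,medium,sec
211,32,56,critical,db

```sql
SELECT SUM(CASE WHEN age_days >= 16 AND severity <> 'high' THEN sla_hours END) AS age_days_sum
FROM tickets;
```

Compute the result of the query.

ticket_id=200: ✗
ticket_id=201: ✗
ticket_id=202: ✓ → 70
ticket_id=203: ✓ → 26
ticket_id=204: ✗
ticket_id=205: ✓ → 13
ticket_id=206: ✓ → 56
ticket_id=207: ✗
ticket_id=208: ✓ → 71
ticket_id=209: ✓ → 45
ticket_id=210: ✓ → 63
ticket_id=211: ✓ → 32
age_days_sum = 70 + 26 + 13 + 56 + 71 + 45 + 63 + 32 = 376

376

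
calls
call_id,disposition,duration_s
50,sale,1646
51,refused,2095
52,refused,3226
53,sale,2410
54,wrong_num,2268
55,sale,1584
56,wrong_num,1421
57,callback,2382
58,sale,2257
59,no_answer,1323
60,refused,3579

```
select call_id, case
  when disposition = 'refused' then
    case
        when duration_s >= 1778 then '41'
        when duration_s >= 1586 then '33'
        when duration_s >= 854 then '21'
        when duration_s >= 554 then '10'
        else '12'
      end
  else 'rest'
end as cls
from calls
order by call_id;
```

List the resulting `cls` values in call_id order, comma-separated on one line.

call_id=50: disposition='sale' → outer ELSE → rest
call_id=51: disposition='refused' → inner[duration_s >= 1778] → 41
call_id=52: disposition='refused' → inner[duration_s >= 1778] → 41
call_id=53: disposition='sale' → outer ELSE → rest
call_id=54: disposition='wrong_num' → outer ELSE → rest
call_id=55: disposition='sale' → outer ELSE → rest
call_id=56: disposition='wrong_num' → outer ELSE → rest
call_id=57: disposition='callback' → outer ELSE → rest
call_id=58: disposition='sale' → outer ELSE → rest
call_id=59: disposition='no_answer' → outer ELSE → rest
call_id=60: disposition='refused' → inner[duration_s >= 1778] → 41

rest, 41, 41, rest, rest, rest, rest, rest, rest, rest, 41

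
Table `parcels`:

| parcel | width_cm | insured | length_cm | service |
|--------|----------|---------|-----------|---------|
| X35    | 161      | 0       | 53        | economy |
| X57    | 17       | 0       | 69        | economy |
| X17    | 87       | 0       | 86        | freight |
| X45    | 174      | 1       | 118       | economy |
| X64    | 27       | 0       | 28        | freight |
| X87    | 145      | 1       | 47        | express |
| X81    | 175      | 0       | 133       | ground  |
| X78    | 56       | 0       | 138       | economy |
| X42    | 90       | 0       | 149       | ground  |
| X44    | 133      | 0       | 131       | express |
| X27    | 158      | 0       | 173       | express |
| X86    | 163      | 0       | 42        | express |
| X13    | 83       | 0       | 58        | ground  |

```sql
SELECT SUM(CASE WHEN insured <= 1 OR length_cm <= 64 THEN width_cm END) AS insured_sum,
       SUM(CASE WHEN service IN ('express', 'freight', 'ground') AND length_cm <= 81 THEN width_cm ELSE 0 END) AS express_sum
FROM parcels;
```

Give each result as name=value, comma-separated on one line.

insured_sum=1469, express_sum=418

[insured_sum: insured <= 1 OR length_cm <= 64]
parcel=X35: ✓ → 161
parcel=X57: ✓ → 17
parcel=X17: ✓ → 87
parcel=X45: ✓ → 174
parcel=X64: ✓ → 27
parcel=X87: ✓ → 145
parcel=X81: ✓ → 175
parcel=X78: ✓ → 56
parcel=X42: ✓ → 90
parcel=X44: ✓ → 133
parcel=X27: ✓ → 158
parcel=X86: ✓ → 163
parcel=X13: ✓ → 83
insured_sum = 161 + 17 + 87 + 174 + 27 + 145 + 175 + 56 + 90 + 133 + 158 + 163 + 83 = 1469
—
[express_sum: service IN ('express', 'freight', 'ground') AND length_cm <= 81]
parcel=X35: ✗
parcel=X57: ✗
parcel=X17: ✗
parcel=X45: ✗
parcel=X64: ✓ → 27
parcel=X87: ✓ → 145
parcel=X81: ✗
parcel=X78: ✗
parcel=X42: ✗
parcel=X44: ✗
parcel=X27: ✗
parcel=X86: ✓ → 163
parcel=X13: ✓ → 83
express_sum = 27 + 145 + 163 + 83 = 418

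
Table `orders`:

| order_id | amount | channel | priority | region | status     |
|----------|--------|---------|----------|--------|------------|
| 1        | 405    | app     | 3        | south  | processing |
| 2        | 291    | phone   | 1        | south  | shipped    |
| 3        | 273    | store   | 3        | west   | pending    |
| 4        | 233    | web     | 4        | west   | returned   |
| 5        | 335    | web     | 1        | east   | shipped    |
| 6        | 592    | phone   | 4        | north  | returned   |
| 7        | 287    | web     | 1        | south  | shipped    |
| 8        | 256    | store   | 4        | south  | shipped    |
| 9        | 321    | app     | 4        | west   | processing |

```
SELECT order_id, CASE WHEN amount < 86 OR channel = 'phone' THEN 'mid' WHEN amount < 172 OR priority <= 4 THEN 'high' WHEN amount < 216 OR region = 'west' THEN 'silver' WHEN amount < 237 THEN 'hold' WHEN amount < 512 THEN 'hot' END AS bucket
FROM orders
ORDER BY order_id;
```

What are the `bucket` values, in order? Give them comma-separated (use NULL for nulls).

high, mid, high, high, high, mid, high, high, high

order_id=1: amount < 172 OR priority <= 4 → high
order_id=2: amount < 86 OR channel = 'phone' → mid
order_id=3: amount < 172 OR priority <= 4 → high
order_id=4: amount < 172 OR priority <= 4 → high
order_id=5: amount < 172 OR priority <= 4 → high
order_id=6: amount < 86 OR channel = 'phone' → mid
order_id=7: amount < 172 OR priority <= 4 → high
order_id=8: amount < 172 OR priority <= 4 → high
order_id=9: amount < 172 OR priority <= 4 → high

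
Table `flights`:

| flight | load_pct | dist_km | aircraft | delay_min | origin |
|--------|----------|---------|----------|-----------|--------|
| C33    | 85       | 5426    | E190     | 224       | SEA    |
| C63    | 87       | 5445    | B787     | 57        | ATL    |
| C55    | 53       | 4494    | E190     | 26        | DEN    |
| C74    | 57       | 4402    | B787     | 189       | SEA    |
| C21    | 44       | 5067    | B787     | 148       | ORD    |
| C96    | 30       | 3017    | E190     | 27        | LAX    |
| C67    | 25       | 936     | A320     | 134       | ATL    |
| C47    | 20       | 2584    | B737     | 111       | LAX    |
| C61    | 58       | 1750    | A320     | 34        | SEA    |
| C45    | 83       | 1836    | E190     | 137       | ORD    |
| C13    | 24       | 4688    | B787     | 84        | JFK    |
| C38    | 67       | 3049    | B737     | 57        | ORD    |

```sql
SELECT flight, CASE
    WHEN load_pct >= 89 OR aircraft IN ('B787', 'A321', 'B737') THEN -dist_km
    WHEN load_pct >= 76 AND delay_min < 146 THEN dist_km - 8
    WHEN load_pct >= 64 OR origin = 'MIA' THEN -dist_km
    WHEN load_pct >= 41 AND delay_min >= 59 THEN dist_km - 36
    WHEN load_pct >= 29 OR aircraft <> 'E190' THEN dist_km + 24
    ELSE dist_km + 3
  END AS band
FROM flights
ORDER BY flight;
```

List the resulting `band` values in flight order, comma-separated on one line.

flight=C13: load_pct >= 89 OR aircraft IN ('B787', 'A321', 'B737') → -4688
flight=C21: load_pct >= 89 OR aircraft IN ('B787', 'A321', 'B737') → -5067
flight=C33: load_pct >= 64 OR origin = 'MIA' → -5426
flight=C38: load_pct >= 89 OR aircraft IN ('B787', 'A321', 'B737') → -3049
flight=C45: load_pct >= 76 AND delay_min < 146 → 1828
flight=C47: load_pct >= 89 OR aircraft IN ('B787', 'A321', 'B737') → -2584
flight=C55: load_pct >= 29 OR aircraft <> 'E190' → 4518
flight=C61: load_pct >= 29 OR aircraft <> 'E190' → 1774
flight=C63: load_pct >= 89 OR aircraft IN ('B787', 'A321', 'B737') → -5445
flight=C67: load_pct >= 29 OR aircraft <> 'E190' → 960
flight=C74: load_pct >= 89 OR aircraft IN ('B787', 'A321', 'B737') → -4402
flight=C96: load_pct >= 29 OR aircraft <> 'E190' → 3041

-4688, -5067, -5426, -3049, 1828, -2584, 4518, 1774, -5445, 960, -4402, 3041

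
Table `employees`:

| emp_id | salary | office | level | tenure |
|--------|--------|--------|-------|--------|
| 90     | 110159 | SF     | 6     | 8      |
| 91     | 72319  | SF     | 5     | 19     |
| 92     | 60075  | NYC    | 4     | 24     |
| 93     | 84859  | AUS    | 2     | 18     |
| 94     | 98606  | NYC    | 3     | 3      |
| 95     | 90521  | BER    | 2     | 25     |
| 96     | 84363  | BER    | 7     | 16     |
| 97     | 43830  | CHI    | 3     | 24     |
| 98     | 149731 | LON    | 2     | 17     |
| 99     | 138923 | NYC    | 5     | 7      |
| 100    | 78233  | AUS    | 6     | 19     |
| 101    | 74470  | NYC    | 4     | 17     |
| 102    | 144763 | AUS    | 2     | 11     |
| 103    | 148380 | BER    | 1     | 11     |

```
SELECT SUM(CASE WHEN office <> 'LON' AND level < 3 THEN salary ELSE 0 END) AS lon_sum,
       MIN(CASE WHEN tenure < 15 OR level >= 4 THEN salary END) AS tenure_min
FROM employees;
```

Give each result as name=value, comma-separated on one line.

[lon_sum: office <> 'LON' AND level < 3]
emp_id=90: ✗
emp_id=91: ✗
emp_id=92: ✗
emp_id=93: ✓ → 84859
emp_id=94: ✗
emp_id=95: ✓ → 90521
emp_id=96: ✗
emp_id=97: ✗
emp_id=98: ✗
emp_id=99: ✗
emp_id=100: ✗
emp_id=101: ✗
emp_id=102: ✓ → 144763
emp_id=103: ✓ → 148380
lon_sum = 84859 + 90521 + 144763 + 148380 = 468523
—
[tenure_min: tenure < 15 OR level >= 4]
emp_id=90: ✓ → 110159
emp_id=91: ✓ → 72319
emp_id=92: ✓ → 60075
emp_id=93: ✗
emp_id=94: ✓ → 98606
emp_id=95: ✗
emp_id=96: ✓ → 84363
emp_id=97: ✗
emp_id=98: ✗
emp_id=99: ✓ → 138923
emp_id=100: ✓ → 78233
emp_id=101: ✓ → 74470
emp_id=102: ✓ → 144763
emp_id=103: ✓ → 148380
tenure_min = MIN(110159, 72319, 60075, 98606, 84363, 138923, 78233, 74470, 144763, 148380) = 60075

lon_sum=468523, tenure_min=60075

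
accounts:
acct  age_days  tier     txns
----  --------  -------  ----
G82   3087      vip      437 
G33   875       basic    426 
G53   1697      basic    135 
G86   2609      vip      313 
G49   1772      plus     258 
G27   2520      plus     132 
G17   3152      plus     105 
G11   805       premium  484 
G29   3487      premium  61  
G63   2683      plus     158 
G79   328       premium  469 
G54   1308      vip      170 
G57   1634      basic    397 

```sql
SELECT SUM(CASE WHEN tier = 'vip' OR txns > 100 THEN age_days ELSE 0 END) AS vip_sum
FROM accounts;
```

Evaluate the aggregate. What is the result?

22470

acct=G82: ✓ → 3087
acct=G33: ✓ → 875
acct=G53: ✓ → 1697
acct=G86: ✓ → 2609
acct=G49: ✓ → 1772
acct=G27: ✓ → 2520
acct=G17: ✓ → 3152
acct=G11: ✓ → 805
acct=G29: ✗
acct=G63: ✓ → 2683
acct=G79: ✓ → 328
acct=G54: ✓ → 1308
acct=G57: ✓ → 1634
vip_sum = 3087 + 875 + 1697 + 2609 + 1772 + 2520 + 3152 + 805 + 2683 + 328 + 1308 + 1634 = 22470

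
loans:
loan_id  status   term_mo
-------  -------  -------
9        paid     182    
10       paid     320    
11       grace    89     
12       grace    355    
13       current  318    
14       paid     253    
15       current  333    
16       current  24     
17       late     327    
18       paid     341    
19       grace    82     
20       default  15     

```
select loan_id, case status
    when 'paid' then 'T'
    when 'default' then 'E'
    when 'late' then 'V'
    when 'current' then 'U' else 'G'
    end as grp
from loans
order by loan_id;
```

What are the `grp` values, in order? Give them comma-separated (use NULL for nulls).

T, T, G, G, U, T, U, U, V, T, G, E

loan_id=9: status='paid' → T
loan_id=10: status='paid' → T
loan_id=11: ELSE → G
loan_id=12: ELSE → G
loan_id=13: status='current' → U
loan_id=14: status='paid' → T
loan_id=15: status='current' → U
loan_id=16: status='current' → U
loan_id=17: status='late' → V
loan_id=18: status='paid' → T
loan_id=19: ELSE → G
loan_id=20: status='default' → E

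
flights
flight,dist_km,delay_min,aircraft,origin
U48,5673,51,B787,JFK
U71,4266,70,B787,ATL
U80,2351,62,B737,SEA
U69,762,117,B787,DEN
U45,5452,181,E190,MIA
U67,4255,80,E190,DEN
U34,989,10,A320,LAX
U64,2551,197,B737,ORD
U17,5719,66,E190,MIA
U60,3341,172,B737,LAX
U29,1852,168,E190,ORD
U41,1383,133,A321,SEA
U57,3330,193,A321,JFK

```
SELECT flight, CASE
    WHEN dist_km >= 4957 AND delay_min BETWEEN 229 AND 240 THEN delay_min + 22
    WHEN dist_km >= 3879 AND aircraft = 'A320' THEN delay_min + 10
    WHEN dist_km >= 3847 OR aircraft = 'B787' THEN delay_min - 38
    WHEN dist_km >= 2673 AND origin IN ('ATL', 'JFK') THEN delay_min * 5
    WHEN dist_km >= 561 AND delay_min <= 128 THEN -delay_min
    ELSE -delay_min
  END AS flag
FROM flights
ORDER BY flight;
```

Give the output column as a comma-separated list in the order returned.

28, -168, -10, -133, 143, 13, 965, -172, -197, 42, 79, 32, -62

flight=U17: dist_km >= 3847 OR aircraft = 'B787' → 28
flight=U29: ELSE → -168
flight=U34: dist_km >= 561 AND delay_min <= 128 → -10
flight=U41: ELSE → -133
flight=U45: dist_km >= 3847 OR aircraft = 'B787' → 143
flight=U48: dist_km >= 3847 OR aircraft = 'B787' → 13
flight=U57: dist_km >= 2673 AND origin IN ('ATL', 'JFK') → 965
flight=U60: ELSE → -172
flight=U64: ELSE → -197
flight=U67: dist_km >= 3847 OR aircraft = 'B787' → 42
flight=U69: dist_km >= 3847 OR aircraft = 'B787' → 79
flight=U71: dist_km >= 3847 OR aircraft = 'B787' → 32
flight=U80: dist_km >= 561 AND delay_min <= 128 → -62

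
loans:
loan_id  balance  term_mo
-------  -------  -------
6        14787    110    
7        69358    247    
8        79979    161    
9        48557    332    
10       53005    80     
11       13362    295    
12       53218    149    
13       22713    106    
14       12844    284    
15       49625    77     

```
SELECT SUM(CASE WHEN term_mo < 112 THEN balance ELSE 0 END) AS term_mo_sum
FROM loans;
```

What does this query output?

140130

loan_id=6: ✓ → 14787
loan_id=7: ✗
loan_id=8: ✗
loan_id=9: ✗
loan_id=10: ✓ → 53005
loan_id=11: ✗
loan_id=12: ✗
loan_id=13: ✓ → 22713
loan_id=14: ✗
loan_id=15: ✓ → 49625
term_mo_sum = 14787 + 53005 + 22713 + 49625 = 140130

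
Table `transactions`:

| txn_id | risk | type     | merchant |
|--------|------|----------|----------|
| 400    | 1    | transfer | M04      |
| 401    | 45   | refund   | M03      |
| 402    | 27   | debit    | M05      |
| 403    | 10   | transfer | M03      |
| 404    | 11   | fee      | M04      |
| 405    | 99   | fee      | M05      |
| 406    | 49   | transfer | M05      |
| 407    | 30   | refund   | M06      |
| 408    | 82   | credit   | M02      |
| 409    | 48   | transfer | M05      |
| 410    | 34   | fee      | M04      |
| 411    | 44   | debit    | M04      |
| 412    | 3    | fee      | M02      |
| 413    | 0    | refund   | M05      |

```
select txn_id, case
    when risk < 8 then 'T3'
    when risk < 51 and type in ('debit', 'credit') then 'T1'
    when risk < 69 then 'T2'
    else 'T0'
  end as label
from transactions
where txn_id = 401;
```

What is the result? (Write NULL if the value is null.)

txn_id = 401: risk=45, type=refund, merchant=M03.
risk < 8 → false
risk < 51 and type in ('debit', 'credit') → false
risk < 69 → true → T2

T2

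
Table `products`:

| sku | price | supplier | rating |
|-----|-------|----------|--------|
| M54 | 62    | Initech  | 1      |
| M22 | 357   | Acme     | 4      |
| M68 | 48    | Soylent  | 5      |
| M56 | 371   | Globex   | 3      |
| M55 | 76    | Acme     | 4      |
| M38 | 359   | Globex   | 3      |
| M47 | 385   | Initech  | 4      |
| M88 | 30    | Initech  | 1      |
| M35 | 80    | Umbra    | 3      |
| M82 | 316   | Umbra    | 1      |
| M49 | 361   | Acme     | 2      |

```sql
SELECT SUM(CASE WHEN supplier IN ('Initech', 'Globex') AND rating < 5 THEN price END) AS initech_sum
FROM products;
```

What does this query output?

sku=M54: ✓ → 62
sku=M22: ✗
sku=M68: ✗
sku=M56: ✓ → 371
sku=M55: ✗
sku=M38: ✓ → 359
sku=M47: ✓ → 385
sku=M88: ✓ → 30
sku=M35: ✗
sku=M82: ✗
sku=M49: ✗
initech_sum = 62 + 371 + 359 + 385 + 30 = 1207

1207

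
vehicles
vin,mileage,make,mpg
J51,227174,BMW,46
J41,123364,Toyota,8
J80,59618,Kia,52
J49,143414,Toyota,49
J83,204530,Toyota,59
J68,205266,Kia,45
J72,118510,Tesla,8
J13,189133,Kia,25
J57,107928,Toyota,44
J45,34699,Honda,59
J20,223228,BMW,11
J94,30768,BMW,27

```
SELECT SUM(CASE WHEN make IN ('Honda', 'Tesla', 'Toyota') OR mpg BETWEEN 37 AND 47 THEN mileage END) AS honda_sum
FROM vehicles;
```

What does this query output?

vin=J51: ✓ → 227174
vin=J41: ✓ → 123364
vin=J80: ✗
vin=J49: ✓ → 143414
vin=J83: ✓ → 204530
vin=J68: ✓ → 205266
vin=J72: ✓ → 118510
vin=J13: ✗
vin=J57: ✓ → 107928
vin=J45: ✓ → 34699
vin=J20: ✗
vin=J94: ✗
honda_sum = 227174 + 123364 + 143414 + 204530 + 205266 + 118510 + 107928 + 34699 = 1164885

1164885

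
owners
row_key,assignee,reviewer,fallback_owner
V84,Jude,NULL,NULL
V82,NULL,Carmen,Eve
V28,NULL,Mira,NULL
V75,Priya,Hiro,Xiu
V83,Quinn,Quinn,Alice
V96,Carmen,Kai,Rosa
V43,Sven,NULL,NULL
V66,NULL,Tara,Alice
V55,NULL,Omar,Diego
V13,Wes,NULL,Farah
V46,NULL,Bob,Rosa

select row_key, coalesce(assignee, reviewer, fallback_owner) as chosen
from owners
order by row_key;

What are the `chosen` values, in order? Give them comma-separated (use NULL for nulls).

row_key=V13: assignee=Wes → Wes
row_key=V28: assignee=NULL, reviewer=Mira → Mira
row_key=V43: assignee=Sven → Sven
row_key=V46: assignee=NULL, reviewer=Bob → Bob
row_key=V55: assignee=NULL, reviewer=Omar → Omar
row_key=V66: assignee=NULL, reviewer=Tara → Tara
row_key=V75: assignee=Priya → Priya
row_key=V82: assignee=NULL, reviewer=Carmen → Carmen
row_key=V83: assignee=Quinn → Quinn
row_key=V84: assignee=Jude → Jude
row_key=V96: assignee=Carmen → Carmen

Wes, Mira, Sven, Bob, Omar, Tara, Priya, Carmen, Quinn, Jude, Carmen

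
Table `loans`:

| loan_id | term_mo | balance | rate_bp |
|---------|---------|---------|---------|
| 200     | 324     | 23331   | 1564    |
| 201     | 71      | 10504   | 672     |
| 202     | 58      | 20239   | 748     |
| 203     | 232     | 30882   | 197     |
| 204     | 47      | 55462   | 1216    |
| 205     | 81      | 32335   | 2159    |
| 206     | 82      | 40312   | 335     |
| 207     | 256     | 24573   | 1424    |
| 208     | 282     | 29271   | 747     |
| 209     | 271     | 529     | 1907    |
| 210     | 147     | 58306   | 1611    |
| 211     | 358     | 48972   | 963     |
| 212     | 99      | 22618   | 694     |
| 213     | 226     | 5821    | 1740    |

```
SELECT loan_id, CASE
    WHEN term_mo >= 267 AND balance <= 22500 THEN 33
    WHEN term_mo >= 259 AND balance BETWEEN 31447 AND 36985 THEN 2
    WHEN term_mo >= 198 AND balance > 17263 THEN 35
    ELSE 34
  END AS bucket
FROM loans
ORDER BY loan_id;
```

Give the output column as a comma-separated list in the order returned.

loan_id=200: term_mo >= 198 AND balance > 17263 → 35
loan_id=201: ELSE → 34
loan_id=202: ELSE → 34
loan_id=203: term_mo >= 198 AND balance > 17263 → 35
loan_id=204: ELSE → 34
loan_id=205: ELSE → 34
loan_id=206: ELSE → 34
loan_id=207: term_mo >= 198 AND balance > 17263 → 35
loan_id=208: term_mo >= 198 AND balance > 17263 → 35
loan_id=209: term_mo >= 267 AND balance <= 22500 → 33
loan_id=210: ELSE → 34
loan_id=211: term_mo >= 198 AND balance > 17263 → 35
loan_id=212: ELSE → 34
loan_id=213: ELSE → 34

35, 34, 34, 35, 34, 34, 34, 35, 35, 33, 34, 35, 34, 34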